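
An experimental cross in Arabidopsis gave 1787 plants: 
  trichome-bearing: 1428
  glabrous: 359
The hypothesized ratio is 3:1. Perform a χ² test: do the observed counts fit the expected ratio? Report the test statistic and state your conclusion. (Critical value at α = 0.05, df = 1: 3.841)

The 3:1 ratio has 4 parts, so with N = 1787 the expected counts are:
  trichome-bearing: 1787 × 3/4 = 1340.25
  glabrous: 1787 × 1/4 = 446.75
χ² = Σ (O − E)² / E
  trichome-bearing: (1428 − 1340.25)² / 1340.25 = 5.7452
  glabrous: (359 − 446.75)² / 446.75 = 17.2357
χ² = 5.7452 + 17.2357 = 22.9809 ≈ 22.981
Degrees of freedom = 2 − 1 = 1; critical value at α = 0.05 is 3.841.
Since 22.981 > 3.841, we reject the null hypothesis — the data do not fit the 3:1 ratio.

22.981; not consistent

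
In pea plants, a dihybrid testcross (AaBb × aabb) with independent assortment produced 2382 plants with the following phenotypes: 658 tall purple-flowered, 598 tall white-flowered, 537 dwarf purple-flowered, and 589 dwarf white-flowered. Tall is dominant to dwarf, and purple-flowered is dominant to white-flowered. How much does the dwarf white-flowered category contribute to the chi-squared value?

0.071

A dihybrid testcross with independent assortment gives a 1:1:1:1 ratio.
The 1:1:1:1 ratio has 4 parts, so with N = 2382 the expected counts are:
  tall purple-flowered: 2382 × 1/4 = 595.5
  tall white-flowered: 2382 × 1/4 = 595.5
  dwarf purple-flowered: 2382 × 1/4 = 595.5
  dwarf white-flowered: 2382 × 1/4 = 595.5
Contribution of dwarf white-flowered: (589 − 595.5)² / 595.5 = 0.0709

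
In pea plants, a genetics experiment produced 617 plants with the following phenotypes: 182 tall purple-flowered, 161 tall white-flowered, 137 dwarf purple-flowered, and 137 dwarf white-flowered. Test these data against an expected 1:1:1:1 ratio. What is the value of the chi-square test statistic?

Total ratio parts = 4. Expected numbers out of 617:
  tall purple-flowered: 617 × 1/4 = 154.25
  tall white-flowered: 617 × 1/4 = 154.25
  dwarf purple-flowered: 617 × 1/4 = 154.25
  dwarf white-flowered: 617 × 1/4 = 154.25
χ² = Σ (O − E)² / E
  tall purple-flowered: (182 − 154.25)² / 154.25 = 4.9923
  tall white-flowered: (161 − 154.25)² / 154.25 = 0.2954
  dwarf purple-flowered: (137 − 154.25)² / 154.25 = 1.9291
  dwarf white-flowered: (137 − 154.25)² / 154.25 = 1.9291
χ² = 4.9923 + 0.2954 + 1.9291 + 1.9291 = 9.1459 ≈ 9.146

9.146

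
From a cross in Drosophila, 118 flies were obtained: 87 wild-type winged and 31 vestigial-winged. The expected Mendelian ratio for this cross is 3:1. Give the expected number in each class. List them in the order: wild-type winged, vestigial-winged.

Total ratio parts = 4. Expected numbers out of 118:
  wild-type winged: 118 × 3/4 = 88.5
  vestigial-winged: 118 × 1/4 = 29.5

88.5, 29.5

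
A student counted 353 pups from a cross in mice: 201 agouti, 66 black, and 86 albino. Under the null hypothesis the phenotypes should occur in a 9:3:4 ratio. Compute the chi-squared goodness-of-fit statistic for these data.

Under the 9:3:4 hypothesis (Σ ratio = 16, N = 353):
  agouti: 353 × 9/16 = 198.5625
  black: 353 × 3/16 = 66.1875
  albino: 353 × 4/16 = 88.25
χ² = Σ (O − E)² / E
  agouti: (201 − 198.5625)² / 198.5625 = 0.0299
  black: (66 − 66.1875)² / 66.1875 = 0.0005
  albino: (86 − 88.25)² / 88.25 = 0.0574
χ² = 0.0299 + 0.0005 + 0.0574 = 0.0878 ≈ 0.088

0.088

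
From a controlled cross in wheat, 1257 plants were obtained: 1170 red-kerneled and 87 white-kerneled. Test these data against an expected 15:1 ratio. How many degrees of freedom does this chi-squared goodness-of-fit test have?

1

A goodness-of-fit test with 2 phenotype classes has df = 2 − 1 = 1.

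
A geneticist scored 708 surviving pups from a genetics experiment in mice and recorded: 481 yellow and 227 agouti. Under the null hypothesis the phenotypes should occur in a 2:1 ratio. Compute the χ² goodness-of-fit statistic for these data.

0.515

Under the 2:1 hypothesis (Σ ratio = 3, N = 708):
  yellow: 708 × 2/3 = 472
  agouti: 708 × 1/3 = 236
χ² = Σ (O − E)² / E
  yellow: (481 − 472)² / 472 = 0.1716
  agouti: (227 − 236)² / 236 = 0.3432
χ² = 0.1716 + 0.3432 = 0.5148 ≈ 0.515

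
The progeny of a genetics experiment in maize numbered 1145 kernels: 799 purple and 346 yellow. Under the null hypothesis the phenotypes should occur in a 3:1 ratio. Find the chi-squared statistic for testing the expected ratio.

The 3:1 ratio has 4 parts, so with N = 1145 the expected counts are:
  purple: 1145 × 3/4 = 858.75
  yellow: 1145 × 1/4 = 286.25
χ² = Σ (O − E)² / E
  purple: (799 − 858.75)² / 858.75 = 4.1573
  yellow: (346 − 286.25)² / 286.25 = 12.4718
χ² = 4.1573 + 12.4718 = 16.6291 ≈ 16.629

16.629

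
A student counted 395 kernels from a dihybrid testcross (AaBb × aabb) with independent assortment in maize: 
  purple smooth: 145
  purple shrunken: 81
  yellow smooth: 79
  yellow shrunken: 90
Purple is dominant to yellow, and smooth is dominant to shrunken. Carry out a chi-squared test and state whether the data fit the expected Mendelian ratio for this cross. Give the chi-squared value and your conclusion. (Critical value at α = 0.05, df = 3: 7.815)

29.577; not consistent

A dihybrid testcross with independent assortment gives a 1:1:1:1 ratio.
Total ratio parts = 4. Expected numbers out of 395:
  purple smooth: 395 × 1/4 = 98.75
  purple shrunken: 395 × 1/4 = 98.75
  yellow smooth: 395 × 1/4 = 98.75
  yellow shrunken: 395 × 1/4 = 98.75
χ² = Σ (O − E)² / E
  purple smooth: (145 − 98.75)² / 98.75 = 21.6614
  purple shrunken: (81 − 98.75)² / 98.75 = 3.1905
  yellow smooth: (79 − 98.75)² / 98.75 = 3.9500
  yellow shrunken: (90 − 98.75)² / 98.75 = 0.7753
χ² = 21.6614 + 3.1905 + 3.9500 + 0.7753 = 29.5772 ≈ 29.577
Degrees of freedom = 4 − 1 = 3; critical value at α = 0.05 is 7.815.
Since 29.577 > 7.815, we reject the null hypothesis — the data do not fit the 1:1:1:1 ratio.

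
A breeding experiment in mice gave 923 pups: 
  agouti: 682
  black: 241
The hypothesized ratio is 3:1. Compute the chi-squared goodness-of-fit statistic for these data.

0.607

Under the 3:1 hypothesis (Σ ratio = 4, N = 923):
  agouti: 923 × 3/4 = 692.25
  black: 923 × 1/4 = 230.75
χ² = Σ (O − E)² / E
  agouti: (682 − 692.25)² / 692.25 = 0.1518
  black: (241 − 230.75)² / 230.75 = 0.4553
χ² = 0.1518 + 0.4553 = 0.6071 ≈ 0.607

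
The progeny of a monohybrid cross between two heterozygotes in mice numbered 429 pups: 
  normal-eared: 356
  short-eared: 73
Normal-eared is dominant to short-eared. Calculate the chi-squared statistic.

14.584

For a monohybrid cross between heterozygotes with complete dominance, the expected phenotypic ratio is 3:1.
Expected counts for N = 429 under a 3:1 ratio (total parts = 4):
  normal-eared: 429 × 3/4 = 321.75
  short-eared: 429 × 1/4 = 107.25
χ² = Σ (O − E)² / E
  normal-eared: (356 − 321.75)² / 321.75 = 3.6459
  short-eared: (73 − 107.25)² / 107.25 = 10.9376
χ² = 3.6459 + 10.9376 = 14.5835 ≈ 14.584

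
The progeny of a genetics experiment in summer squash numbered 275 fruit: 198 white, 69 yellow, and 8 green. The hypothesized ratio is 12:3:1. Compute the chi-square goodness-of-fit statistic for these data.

Expected counts for N = 275 under a 12:3:1 ratio (total parts = 16):
  white: 275 × 12/16 = 206.25
  yellow: 275 × 3/16 = 51.5625
  green: 275 × 1/16 = 17.1875
χ² = Σ (O − E)² / E
  white: (198 − 206.25)² / 206.25 = 0.3300
  yellow: (69 − 51.5625)² / 51.5625 = 5.8970
  green: (8 − 17.1875)² / 17.1875 = 4.9111
χ² = 0.3300 + 5.8970 + 4.9111 = 11.1381 ≈ 11.138

11.138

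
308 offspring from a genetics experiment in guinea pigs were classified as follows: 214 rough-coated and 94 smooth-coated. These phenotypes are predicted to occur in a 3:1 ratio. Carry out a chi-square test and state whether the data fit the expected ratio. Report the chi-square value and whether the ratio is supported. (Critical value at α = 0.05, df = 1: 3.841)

5.004; not consistent

Expected counts for N = 308 under a 3:1 ratio (total parts = 4):
  rough-coated: 308 × 3/4 = 231
  smooth-coated: 308 × 1/4 = 77
χ² = Σ (O − E)² / E
  rough-coated: (214 − 231)² / 231 = 1.2511
  smooth-coated: (94 − 77)² / 77 = 3.7532
χ² = 1.2511 + 3.7532 = 5.0043 ≈ 5.004
Degrees of freedom = 2 − 1 = 1; critical value at α = 0.05 is 3.841.
Since 5.004 > 3.841, we reject the null hypothesis — the data do not fit the 3:1 ratio.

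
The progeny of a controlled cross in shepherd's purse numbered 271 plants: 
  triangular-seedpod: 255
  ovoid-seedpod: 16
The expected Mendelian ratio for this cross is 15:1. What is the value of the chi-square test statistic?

The 15:1 ratio has 16 parts, so with N = 271 the expected counts are:
  triangular-seedpod: 271 × 15/16 = 254.0625
  ovoid-seedpod: 271 × 1/16 = 16.9375
χ² = Σ (O − E)² / E
  triangular-seedpod: (255 − 254.0625)² / 254.0625 = 0.0035
  ovoid-seedpod: (16 − 16.9375)² / 16.9375 = 0.0519
χ² = 0.0035 + 0.0519 = 0.0554 ≈ 0.055

0.055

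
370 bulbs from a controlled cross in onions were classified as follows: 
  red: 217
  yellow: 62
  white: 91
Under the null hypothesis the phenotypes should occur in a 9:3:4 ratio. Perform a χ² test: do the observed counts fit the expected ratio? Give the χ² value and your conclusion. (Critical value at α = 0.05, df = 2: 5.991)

1.187; consistent

Under the 9:3:4 hypothesis (Σ ratio = 16, N = 370):
  red: 370 × 9/16 = 208.125
  yellow: 370 × 3/16 = 69.375
  white: 370 × 4/16 = 92.5
χ² = Σ (O − E)² / E
  red: (217 − 208.125)² / 208.125 = 0.3785
  yellow: (62 − 69.375)² / 69.375 = 0.7840
  white: (91 − 92.5)² / 92.5 = 0.0243
χ² = 0.3785 + 0.7840 + 0.0243 = 1.1868 ≈ 1.187
Degrees of freedom = 3 − 1 = 2; critical value at α = 0.05 is 5.991.
Since 1.187 < 5.991, we fail to reject the null hypothesis — the data are consistent with the 9:3:4 ratio.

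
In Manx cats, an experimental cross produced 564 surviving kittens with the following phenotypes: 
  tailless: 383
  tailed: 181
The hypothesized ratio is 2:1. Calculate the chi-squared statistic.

Total ratio parts = 3. Expected numbers out of 564:
  tailless: 564 × 2/3 = 376
  tailed: 564 × 1/3 = 188
χ² = Σ (O − E)² / E
  tailless: (383 − 376)² / 376 = 0.1303
  tailed: (181 − 188)² / 188 = 0.2606
χ² = 0.1303 + 0.2606 = 0.3909 ≈ 0.391

0.391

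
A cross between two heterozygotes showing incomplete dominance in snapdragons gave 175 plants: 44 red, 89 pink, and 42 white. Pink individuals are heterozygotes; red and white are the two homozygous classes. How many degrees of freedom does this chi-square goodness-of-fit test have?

2

With incomplete dominance, a heterozygote × heterozygote cross gives a 1:2:1 phenotypic ratio.
A goodness-of-fit test with 3 phenotype classes has df = 3 − 1 = 2.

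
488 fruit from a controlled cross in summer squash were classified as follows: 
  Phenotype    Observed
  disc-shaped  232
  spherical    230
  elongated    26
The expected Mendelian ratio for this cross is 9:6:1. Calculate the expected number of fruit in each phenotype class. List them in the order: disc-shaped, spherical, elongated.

The 9:6:1 ratio has 16 parts, so with N = 488 the expected counts are:
  disc-shaped: 488 × 9/16 = 274.5
  spherical: 488 × 6/16 = 183
  elongated: 488 × 1/16 = 30.5

274.5, 183, 30.5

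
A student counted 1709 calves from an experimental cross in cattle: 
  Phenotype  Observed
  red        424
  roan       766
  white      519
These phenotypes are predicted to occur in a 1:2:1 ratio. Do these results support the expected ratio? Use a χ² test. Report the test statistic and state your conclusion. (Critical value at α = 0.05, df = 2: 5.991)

Total ratio parts = 4. Expected numbers out of 1709:
  red: 1709 × 1/4 = 427.25
  roan: 1709 × 2/4 = 854.5
  white: 1709 × 1/4 = 427.25
χ² = Σ (O − E)² / E
  red: (424 − 427.25)² / 427.25 = 0.0247
  roan: (766 − 854.5)² / 854.5 = 9.1659
  white: (519 − 427.25)² / 427.25 = 19.7029
χ² = 0.0247 + 9.1659 + 19.7029 = 28.8935 ≈ 28.894
Degrees of freedom = 3 − 1 = 2; critical value at α = 0.05 is 5.991.
Since 28.894 > 5.991, we reject the null hypothesis — the data do not fit the 1:2:1 ratio.

28.894; not consistent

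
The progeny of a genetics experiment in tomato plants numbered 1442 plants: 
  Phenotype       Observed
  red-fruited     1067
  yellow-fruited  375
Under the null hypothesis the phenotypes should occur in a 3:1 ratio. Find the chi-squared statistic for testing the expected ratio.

0.778

Under the 3:1 hypothesis (Σ ratio = 4, N = 1442):
  red-fruited: 1442 × 3/4 = 1081.5
  yellow-fruited: 1442 × 1/4 = 360.5
χ² = Σ (O − E)² / E
  red-fruited: (1067 − 1081.5)² / 1081.5 = 0.1944
  yellow-fruited: (375 − 360.5)² / 360.5 = 0.5832
χ² = 0.1944 + 0.5832 = 0.7776 ≈ 0.778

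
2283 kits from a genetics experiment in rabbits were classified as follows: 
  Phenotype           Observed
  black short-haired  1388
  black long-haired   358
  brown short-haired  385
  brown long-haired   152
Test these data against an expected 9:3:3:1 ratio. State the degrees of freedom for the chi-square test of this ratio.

A goodness-of-fit test with 4 phenotype classes has df = 4 − 1 = 3.

3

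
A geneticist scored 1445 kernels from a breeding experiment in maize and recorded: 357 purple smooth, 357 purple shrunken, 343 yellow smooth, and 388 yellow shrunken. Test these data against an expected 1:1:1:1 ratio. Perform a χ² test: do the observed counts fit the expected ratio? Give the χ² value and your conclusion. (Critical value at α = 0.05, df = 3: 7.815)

3.003; consistent

Under the 1:1:1:1 hypothesis (Σ ratio = 4, N = 1445):
  purple smooth: 1445 × 1/4 = 361.25
  purple shrunken: 1445 × 1/4 = 361.25
  yellow smooth: 1445 × 1/4 = 361.25
  yellow shrunken: 1445 × 1/4 = 361.25
χ² = Σ (O − E)² / E
  purple smooth: (357 − 361.25)² / 361.25 = 0.0500
  purple shrunken: (357 − 361.25)² / 361.25 = 0.0500
  yellow smooth: (343 − 361.25)² / 361.25 = 0.9220
  yellow shrunken: (388 − 361.25)² / 361.25 = 1.9808
χ² = 0.0500 + 0.0500 + 0.9220 + 1.9808 = 3.0028 ≈ 3.003
Degrees of freedom = 4 − 1 = 3; critical value at α = 0.05 is 7.815.
Since 3.003 < 7.815, we fail to reject the null hypothesis — the data are consistent with the 1:1:1:1 ratio.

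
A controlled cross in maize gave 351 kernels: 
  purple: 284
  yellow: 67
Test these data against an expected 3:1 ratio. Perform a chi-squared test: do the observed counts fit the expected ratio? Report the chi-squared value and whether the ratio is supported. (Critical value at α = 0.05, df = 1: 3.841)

The 3:1 ratio has 4 parts, so with N = 351 the expected counts are:
  purple: 351 × 3/4 = 263.25
  yellow: 351 × 1/4 = 87.75
χ² = Σ (O − E)² / E
  purple: (284 − 263.25)² / 263.25 = 1.6356
  yellow: (67 − 87.75)² / 87.75 = 4.9067
χ² = 1.6356 + 4.9067 = 6.5423 ≈ 6.542
Degrees of freedom = 2 − 1 = 1; critical value at α = 0.05 is 3.841.
Since 6.542 > 3.841, we reject the null hypothesis — the data do not fit the 3:1 ratio.

6.542; not consistent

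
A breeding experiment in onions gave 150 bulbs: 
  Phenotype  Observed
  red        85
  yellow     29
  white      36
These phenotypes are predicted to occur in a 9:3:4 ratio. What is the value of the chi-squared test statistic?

Expected counts for N = 150 under a 9:3:4 ratio (total parts = 16):
  red: 150 × 9/16 = 84.375
  yellow: 150 × 3/16 = 28.125
  white: 150 × 4/16 = 37.5
χ² = Σ (O − E)² / E
  red: (85 − 84.375)² / 84.375 = 0.0046
  yellow: (29 − 28.125)² / 28.125 = 0.0272
  white: (36 − 37.5)² / 37.5 = 0.0600
χ² = 0.0046 + 0.0272 + 0.0600 = 0.0918 ≈ 0.092

0.092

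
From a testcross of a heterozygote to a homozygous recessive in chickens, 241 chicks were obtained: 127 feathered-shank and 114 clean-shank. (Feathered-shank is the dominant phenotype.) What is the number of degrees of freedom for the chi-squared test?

A testcross of a heterozygote (Aa × aa) gives a 1:1 phenotypic ratio.
A goodness-of-fit test with 2 phenotype classes has df = 2 − 1 = 1.

1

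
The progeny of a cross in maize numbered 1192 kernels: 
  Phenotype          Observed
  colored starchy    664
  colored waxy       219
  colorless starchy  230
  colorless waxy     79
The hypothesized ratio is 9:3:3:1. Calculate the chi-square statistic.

0.614

Under the 9:3:3:1 hypothesis (Σ ratio = 16, N = 1192):
  colored starchy: 1192 × 9/16 = 670.5
  colored waxy: 1192 × 3/16 = 223.5
  colorless starchy: 1192 × 3/16 = 223.5
  colorless waxy: 1192 × 1/16 = 74.5
χ² = Σ (O − E)² / E
  colored starchy: (664 − 670.5)² / 670.5 = 0.0630
  colored waxy: (219 − 223.5)² / 223.5 = 0.0906
  colorless starchy: (230 − 223.5)² / 223.5 = 0.1890
  colorless waxy: (79 − 74.5)² / 74.5 = 0.2718
χ² = 0.0630 + 0.0906 + 0.1890 + 0.2718 = 0.6144 ≈ 0.614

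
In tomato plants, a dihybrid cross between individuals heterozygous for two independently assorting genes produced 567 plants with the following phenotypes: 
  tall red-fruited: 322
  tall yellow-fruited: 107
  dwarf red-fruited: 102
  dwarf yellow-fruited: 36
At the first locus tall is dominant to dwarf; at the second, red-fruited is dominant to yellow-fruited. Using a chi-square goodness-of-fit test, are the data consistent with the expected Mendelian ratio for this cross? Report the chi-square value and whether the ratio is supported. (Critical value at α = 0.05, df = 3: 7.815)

A dihybrid F₂ with independent assortment and complete dominance at both loci gives a 9:3:3:1 phenotypic ratio.
Expected counts for N = 567 under a 9:3:3:1 ratio (total parts = 16):
  tall red-fruited: 567 × 9/16 = 318.9375
  tall yellow-fruited: 567 × 3/16 = 106.3125
  dwarf red-fruited: 567 × 3/16 = 106.3125
  dwarf yellow-fruited: 567 × 1/16 = 35.4375
χ² = Σ (O − E)² / E
  tall red-fruited: (322 − 318.9375)² / 318.9375 = 0.0294
  tall yellow-fruited: (107 − 106.3125)² / 106.3125 = 0.0044
  dwarf red-fruited: (102 − 106.3125)² / 106.3125 = 0.1749
  dwarf yellow-fruited: (36 − 35.4375)² / 35.4375 = 0.0089
χ² = 0.0294 + 0.0044 + 0.1749 + 0.0089 = 0.2176 ≈ 0.218
Degrees of freedom = 4 − 1 = 3; critical value at α = 0.05 is 7.815.
Since 0.218 < 7.815, we fail to reject the null hypothesis — the data are consistent with the 9:3:3:1 ratio.

0.218; consistent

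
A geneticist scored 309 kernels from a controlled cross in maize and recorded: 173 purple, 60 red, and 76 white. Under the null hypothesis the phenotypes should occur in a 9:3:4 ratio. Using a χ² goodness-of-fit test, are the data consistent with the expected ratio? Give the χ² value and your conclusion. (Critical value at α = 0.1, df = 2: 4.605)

The 9:3:4 ratio has 16 parts, so with N = 309 the expected counts are:
  purple: 309 × 9/16 = 173.8125
  red: 309 × 3/16 = 57.9375
  white: 309 × 4/16 = 77.25
χ² = Σ (O − E)² / E
  purple: (173 − 173.8125)² / 173.8125 = 0.0038
  red: (60 − 57.9375)² / 57.9375 = 0.0734
  white: (76 − 77.25)² / 77.25 = 0.0202
χ² = 0.0038 + 0.0734 + 0.0202 = 0.0974 ≈ 0.097
Degrees of freedom = 3 − 1 = 2; critical value at α = 0.1 is 4.605.
Since 0.097 < 4.605, we fail to reject the null hypothesis — the data are consistent with the 9:3:4 ratio.

0.097; consistent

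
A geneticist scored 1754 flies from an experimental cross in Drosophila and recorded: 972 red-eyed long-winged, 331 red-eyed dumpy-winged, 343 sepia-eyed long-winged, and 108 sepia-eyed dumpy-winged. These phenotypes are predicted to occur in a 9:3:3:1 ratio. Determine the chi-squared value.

0.861

Under the 9:3:3:1 hypothesis (Σ ratio = 16, N = 1754):
  red-eyed long-winged: 1754 × 9/16 = 986.625
  red-eyed dumpy-winged: 1754 × 3/16 = 328.875
  sepia-eyed long-winged: 1754 × 3/16 = 328.875
  sepia-eyed dumpy-winged: 1754 × 1/16 = 109.625
χ² = Σ (O − E)² / E
  red-eyed long-winged: (972 − 986.625)² / 986.625 = 0.2168
  red-eyed dumpy-winged: (331 − 328.875)² / 328.875 = 0.0137
  sepia-eyed long-winged: (343 − 328.875)² / 328.875 = 0.6067
  sepia-eyed dumpy-winged: (108 − 109.625)² / 109.625 = 0.0241
χ² = 0.2168 + 0.0137 + 0.6067 + 0.0241 = 0.8613 ≈ 0.861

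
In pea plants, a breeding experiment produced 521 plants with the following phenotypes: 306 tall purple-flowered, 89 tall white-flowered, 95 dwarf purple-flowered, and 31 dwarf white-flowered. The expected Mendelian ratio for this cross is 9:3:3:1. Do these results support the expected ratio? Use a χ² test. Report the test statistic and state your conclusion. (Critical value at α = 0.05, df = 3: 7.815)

Total ratio parts = 16. Expected numbers out of 521:
  tall purple-flowered: 521 × 9/16 = 293.0625
  tall white-flowered: 521 × 3/16 = 97.6875
  dwarf purple-flowered: 521 × 3/16 = 97.6875
  dwarf white-flowered: 521 × 1/16 = 32.5625
χ² = Σ (O − E)² / E
  tall purple-flowered: (306 − 293.0625)² / 293.0625 = 0.5711
  tall white-flowered: (89 − 97.6875)² / 97.6875 = 0.7726
  dwarf purple-flowered: (95 − 97.6875)² / 97.6875 = 0.0739
  dwarf white-flowered: (31 − 32.5625)² / 32.5625 = 0.0750
χ² = 0.5711 + 0.7726 + 0.0739 + 0.0750 = 1.4926 ≈ 1.493
Degrees of freedom = 4 − 1 = 3; critical value at α = 0.05 is 7.815.
Since 1.493 < 7.815, we fail to reject the null hypothesis — the data are consistent with the 9:3:3:1 ratio.

1.493; consistent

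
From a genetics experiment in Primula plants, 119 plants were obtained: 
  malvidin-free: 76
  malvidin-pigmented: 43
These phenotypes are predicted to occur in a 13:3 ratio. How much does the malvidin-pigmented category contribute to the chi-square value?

19.181

The 13:3 ratio has 16 parts, so with N = 119 the expected counts are:
  malvidin-free: 119 × 13/16 = 96.6875
  malvidin-pigmented: 119 × 3/16 = 22.3125
Contribution of malvidin-pigmented: (43 − 22.3125)² / 22.3125 = 19.1808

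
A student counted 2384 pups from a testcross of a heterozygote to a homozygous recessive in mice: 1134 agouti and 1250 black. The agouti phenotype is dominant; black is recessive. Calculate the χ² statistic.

5.644

A testcross of a heterozygote (Aa × aa) gives a 1:1 phenotypic ratio.
Under the 1:1 hypothesis (Σ ratio = 2, N = 2384):
  agouti: 2384 × 1/2 = 1192
  black: 2384 × 1/2 = 1192
χ² = Σ (O − E)² / E
  agouti: (1134 − 1192)² / 1192 = 2.8221
  black: (1250 − 1192)² / 1192 = 2.8221
χ² = 2.8221 + 2.8221 = 5.6442 ≈ 5.644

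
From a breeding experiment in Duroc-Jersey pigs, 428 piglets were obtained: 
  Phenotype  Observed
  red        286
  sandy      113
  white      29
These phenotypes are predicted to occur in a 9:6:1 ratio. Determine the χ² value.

Expected counts for N = 428 under a 9:6:1 ratio (total parts = 16):
  red: 428 × 9/16 = 240.75
  sandy: 428 × 6/16 = 160.5
  white: 428 × 1/16 = 26.75
χ² = Σ (O − E)² / E
  red: (286 − 240.75)² / 240.75 = 8.5049
  sandy: (113 − 160.5)² / 160.5 = 14.0576
  white: (29 − 26.75)² / 26.75 = 0.1893
χ² = 8.5049 + 14.0576 + 0.1893 = 22.7518 ≈ 22.752

22.752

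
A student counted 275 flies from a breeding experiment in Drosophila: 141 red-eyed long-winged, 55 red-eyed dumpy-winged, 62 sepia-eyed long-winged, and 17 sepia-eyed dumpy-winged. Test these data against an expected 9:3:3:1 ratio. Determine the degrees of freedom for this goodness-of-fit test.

A goodness-of-fit test with 4 phenotype classes has df = 4 − 1 = 3.

3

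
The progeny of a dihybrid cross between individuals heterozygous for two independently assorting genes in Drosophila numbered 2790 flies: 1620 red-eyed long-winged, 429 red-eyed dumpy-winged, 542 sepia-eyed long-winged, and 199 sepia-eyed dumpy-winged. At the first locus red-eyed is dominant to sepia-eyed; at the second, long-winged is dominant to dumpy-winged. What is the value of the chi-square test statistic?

22.727

A dihybrid F₂ with independent assortment and complete dominance at both loci gives a 9:3:3:1 phenotypic ratio.
Total ratio parts = 16. Expected numbers out of 2790:
  red-eyed long-winged: 2790 × 9/16 = 1569.375
  red-eyed dumpy-winged: 2790 × 3/16 = 523.125
  sepia-eyed long-winged: 2790 × 3/16 = 523.125
  sepia-eyed dumpy-winged: 2790 × 1/16 = 174.375
χ² = Σ (O − E)² / E
  red-eyed long-winged: (1620 − 1569.375)² / 1569.375 = 1.6331
  red-eyed dumpy-winged: (429 − 523.125)² / 523.125 = 16.9358
  sepia-eyed long-winged: (542 − 523.125)² / 523.125 = 0.6810
  sepia-eyed dumpy-winged: (199 − 174.375)² / 174.375 = 3.4775
χ² = 1.6331 + 16.9358 + 0.6810 + 3.4775 = 22.7274 ≈ 22.727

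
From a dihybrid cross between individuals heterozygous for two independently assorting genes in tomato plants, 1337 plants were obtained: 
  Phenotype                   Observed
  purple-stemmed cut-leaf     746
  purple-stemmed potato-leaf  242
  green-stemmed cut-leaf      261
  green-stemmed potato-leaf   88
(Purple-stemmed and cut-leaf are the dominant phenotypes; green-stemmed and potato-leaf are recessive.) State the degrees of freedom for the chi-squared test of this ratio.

A dihybrid F₂ with independent assortment and complete dominance at both loci gives a 9:3:3:1 phenotypic ratio.
A goodness-of-fit test with 4 phenotype classes has df = 4 − 1 = 3.

3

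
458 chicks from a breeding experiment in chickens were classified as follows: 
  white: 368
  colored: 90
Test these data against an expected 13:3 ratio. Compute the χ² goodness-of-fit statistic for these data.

Total ratio parts = 16. Expected numbers out of 458:
  white: 458 × 13/16 = 372.125
  colored: 458 × 3/16 = 85.875
χ² = Σ (O − E)² / E
  white: (368 − 372.125)² / 372.125 = 0.0457
  colored: (90 − 85.875)² / 85.875 = 0.1981
χ² = 0.0457 + 0.1981 = 0.2438 ≈ 0.244

0.244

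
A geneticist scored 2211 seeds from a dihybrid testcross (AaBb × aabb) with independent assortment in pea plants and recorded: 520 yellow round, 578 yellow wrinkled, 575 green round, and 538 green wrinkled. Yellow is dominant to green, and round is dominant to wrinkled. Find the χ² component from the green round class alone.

0.896

A dihybrid testcross with independent assortment gives a 1:1:1:1 ratio.
Expected counts for N = 2211 under a 1:1:1:1 ratio (total parts = 4):
  yellow round: 2211 × 1/4 = 552.75
  yellow wrinkled: 2211 × 1/4 = 552.75
  green round: 2211 × 1/4 = 552.75
  green wrinkled: 2211 × 1/4 = 552.75
Contribution of green round: (575 − 552.75)² / 552.75 = 0.8956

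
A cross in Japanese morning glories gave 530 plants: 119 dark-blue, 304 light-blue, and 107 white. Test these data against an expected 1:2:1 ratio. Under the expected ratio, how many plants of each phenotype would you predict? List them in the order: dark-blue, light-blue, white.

Under the 1:2:1 hypothesis (Σ ratio = 4, N = 530):
  dark-blue: 530 × 1/4 = 132.5
  light-blue: 530 × 2/4 = 265
  white: 530 × 1/4 = 132.5

132.5, 265, 132.5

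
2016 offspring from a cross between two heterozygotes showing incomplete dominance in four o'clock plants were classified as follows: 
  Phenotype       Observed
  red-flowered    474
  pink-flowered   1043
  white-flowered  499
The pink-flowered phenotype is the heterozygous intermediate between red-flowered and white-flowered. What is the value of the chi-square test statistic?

With incomplete dominance, a heterozygote × heterozygote cross gives a 1:2:1 phenotypic ratio.
Expected counts for N = 2016 under a 1:2:1 ratio (total parts = 4):
  red-flowered: 2016 × 1/4 = 504
  pink-flowered: 2016 × 2/4 = 1008
  white-flowered: 2016 × 1/4 = 504
χ² = Σ (O − E)² / E
  red-flowered: (474 − 504)² / 504 = 1.7857
  pink-flowered: (1043 − 1008)² / 1008 = 1.2153
  white-flowered: (499 − 504)² / 504 = 0.0496
χ² = 1.7857 + 1.2153 + 0.0496 = 3.0506 ≈ 3.051

3.051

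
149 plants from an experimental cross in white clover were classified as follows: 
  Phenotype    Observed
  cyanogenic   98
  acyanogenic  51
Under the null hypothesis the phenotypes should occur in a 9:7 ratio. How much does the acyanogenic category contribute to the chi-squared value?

Total ratio parts = 16. Expected numbers out of 149:
  cyanogenic: 149 × 9/16 = 83.8125
  acyanogenic: 149 × 7/16 = 65.1875
Contribution of acyanogenic: (51 − 65.1875)² / 65.1875 = 3.0878

3.088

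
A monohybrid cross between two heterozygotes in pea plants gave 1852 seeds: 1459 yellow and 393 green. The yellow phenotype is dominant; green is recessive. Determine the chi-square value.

14.111

For a monohybrid cross between heterozygotes with complete dominance, the expected phenotypic ratio is 3:1.
The 3:1 ratio has 4 parts, so with N = 1852 the expected counts are:
  yellow: 1852 × 3/4 = 1389
  green: 1852 × 1/4 = 463
χ² = Σ (O − E)² / E
  yellow: (1459 − 1389)² / 1389 = 3.5277
  green: (393 − 463)² / 463 = 10.5832
χ² = 3.5277 + 10.5832 = 14.1109 ≈ 14.111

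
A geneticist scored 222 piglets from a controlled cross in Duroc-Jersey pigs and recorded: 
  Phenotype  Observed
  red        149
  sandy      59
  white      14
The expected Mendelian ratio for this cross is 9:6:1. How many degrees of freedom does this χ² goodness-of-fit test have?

A goodness-of-fit test with 3 phenotype classes has df = 3 − 1 = 2.

2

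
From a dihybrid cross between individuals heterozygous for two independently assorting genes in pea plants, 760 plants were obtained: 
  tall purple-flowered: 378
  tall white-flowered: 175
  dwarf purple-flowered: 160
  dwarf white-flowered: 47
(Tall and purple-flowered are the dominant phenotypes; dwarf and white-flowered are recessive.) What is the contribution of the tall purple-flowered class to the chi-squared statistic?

5.732

A dihybrid F₂ with independent assortment and complete dominance at both loci gives a 9:3:3:1 phenotypic ratio.
The 9:3:3:1 ratio has 16 parts, so with N = 760 the expected counts are:
  tall purple-flowered: 760 × 9/16 = 427.5
  tall white-flowered: 760 × 3/16 = 142.5
  dwarf purple-flowered: 760 × 3/16 = 142.5
  dwarf white-flowered: 760 × 1/16 = 47.5
Contribution of tall purple-flowered: (378 − 427.5)² / 427.5 = 5.7316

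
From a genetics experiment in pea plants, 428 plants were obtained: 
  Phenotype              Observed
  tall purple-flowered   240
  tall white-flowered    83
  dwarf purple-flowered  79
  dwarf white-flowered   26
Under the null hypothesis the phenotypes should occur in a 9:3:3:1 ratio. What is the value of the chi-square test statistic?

Expected counts for N = 428 under a 9:3:3:1 ratio (total parts = 16):
  tall purple-flowered: 428 × 9/16 = 240.75
  tall white-flowered: 428 × 3/16 = 80.25
  dwarf purple-flowered: 428 × 3/16 = 80.25
  dwarf white-flowered: 428 × 1/16 = 26.75
χ² = Σ (O − E)² / E
  tall purple-flowered: (240 − 240.75)² / 240.75 = 0.0023
  tall white-flowered: (83 − 80.25)² / 80.25 = 0.0942
  dwarf purple-flowered: (79 − 80.25)² / 80.25 = 0.0195
  dwarf white-flowered: (26 − 26.75)² / 26.75 = 0.0210
χ² = 0.0023 + 0.0942 + 0.0195 + 0.0210 = 0.137

0.137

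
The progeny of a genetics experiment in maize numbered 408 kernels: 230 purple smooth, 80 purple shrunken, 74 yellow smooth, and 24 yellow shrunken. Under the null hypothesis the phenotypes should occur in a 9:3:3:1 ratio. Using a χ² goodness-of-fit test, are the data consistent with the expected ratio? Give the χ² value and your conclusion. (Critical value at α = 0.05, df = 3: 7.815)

Expected counts for N = 408 under a 9:3:3:1 ratio (total parts = 16):
  purple smooth: 408 × 9/16 = 229.5
  purple shrunken: 408 × 3/16 = 76.5
  yellow smooth: 408 × 3/16 = 76.5
  yellow shrunken: 408 × 1/16 = 25.5
χ² = Σ (O − E)² / E
  purple smooth: (230 − 229.5)² / 229.5 = 0.0011
  purple shrunken: (80 − 76.5)² / 76.5 = 0.1601
  yellow smooth: (74 − 76.5)² / 76.5 = 0.0817
  yellow shrunken: (24 − 25.5)² / 25.5 = 0.0882
χ² = 0.0011 + 0.1601 + 0.0817 + 0.0882 = 0.3311 ≈ 0.331
Degrees of freedom = 4 − 1 = 3; critical value at α = 0.05 is 7.815.
Since 0.331 < 7.815, we fail to reject the null hypothesis — the data are consistent with the 9:3:3:1 ratio.

0.331; consistent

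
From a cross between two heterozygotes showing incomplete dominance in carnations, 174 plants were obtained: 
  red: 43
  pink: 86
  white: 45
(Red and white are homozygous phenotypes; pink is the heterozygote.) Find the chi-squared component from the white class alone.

0.052

With incomplete dominance, a heterozygote × heterozygote cross gives a 1:2:1 phenotypic ratio.
Under the 1:2:1 hypothesis (Σ ratio = 4, N = 174):
  red: 174 × 1/4 = 43.5
  pink: 174 × 2/4 = 87
  white: 174 × 1/4 = 43.5
Contribution of white: (45 − 43.5)² / 43.5 = 0.0517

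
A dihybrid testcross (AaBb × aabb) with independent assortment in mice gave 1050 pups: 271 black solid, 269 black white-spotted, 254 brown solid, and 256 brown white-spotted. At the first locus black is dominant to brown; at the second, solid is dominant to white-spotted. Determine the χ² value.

A dihybrid testcross with independent assortment gives a 1:1:1:1 ratio.
Total ratio parts = 4. Expected numbers out of 1050:
  black solid: 1050 × 1/4 = 262.5
  black white-spotted: 1050 × 1/4 = 262.5
  brown solid: 1050 × 1/4 = 262.5
  brown white-spotted: 1050 × 1/4 = 262.5
χ² = Σ (O − E)² / E
  black solid: (271 − 262.5)² / 262.5 = 0.2752
  black white-spotted: (269 − 262.5)² / 262.5 = 0.1610
  brown solid: (254 − 262.5)² / 262.5 = 0.2752
  brown white-spotted: (256 − 262.5)² / 262.5 = 0.1610
χ² = 0.2752 + 0.1610 + 0.2752 + 0.1610 = 0.8724 ≈ 0.872

0.872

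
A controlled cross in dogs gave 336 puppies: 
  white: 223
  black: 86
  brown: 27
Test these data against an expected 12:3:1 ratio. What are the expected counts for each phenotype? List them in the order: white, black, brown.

252, 63, 21

Under the 12:3:1 hypothesis (Σ ratio = 16, N = 336):
  white: 336 × 12/16 = 252
  black: 336 × 3/16 = 63
  brown: 336 × 1/16 = 21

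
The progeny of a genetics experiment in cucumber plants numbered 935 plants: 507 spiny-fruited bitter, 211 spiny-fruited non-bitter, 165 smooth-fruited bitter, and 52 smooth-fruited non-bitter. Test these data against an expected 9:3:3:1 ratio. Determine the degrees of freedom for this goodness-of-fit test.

A goodness-of-fit test with 4 phenotype classes has df = 4 − 1 = 3.

3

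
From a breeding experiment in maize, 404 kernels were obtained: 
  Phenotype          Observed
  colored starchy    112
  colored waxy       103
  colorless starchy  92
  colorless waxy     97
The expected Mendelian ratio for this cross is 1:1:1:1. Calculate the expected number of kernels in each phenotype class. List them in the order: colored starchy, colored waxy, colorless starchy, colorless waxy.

101, 101, 101, 101

Expected counts for N = 404 under a 1:1:1:1 ratio (total parts = 4):
  colored starchy: 404 × 1/4 = 101
  colored waxy: 404 × 1/4 = 101
  colorless starchy: 404 × 1/4 = 101
  colorless waxy: 404 × 1/4 = 101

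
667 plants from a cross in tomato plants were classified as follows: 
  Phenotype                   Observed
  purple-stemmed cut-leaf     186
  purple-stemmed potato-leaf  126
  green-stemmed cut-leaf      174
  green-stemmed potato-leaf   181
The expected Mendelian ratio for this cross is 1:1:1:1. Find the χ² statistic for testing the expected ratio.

13.714

The 1:1:1:1 ratio has 4 parts, so with N = 667 the expected counts are:
  purple-stemmed cut-leaf: 667 × 1/4 = 166.75
  purple-stemmed potato-leaf: 667 × 1/4 = 166.75
  green-stemmed cut-leaf: 667 × 1/4 = 166.75
  green-stemmed potato-leaf: 667 × 1/4 = 166.75
χ² = Σ (O − E)² / E
  purple-stemmed cut-leaf: (186 − 166.75)² / 166.75 = 2.2223
  purple-stemmed potato-leaf: (126 − 166.75)² / 166.75 = 9.9584
  green-stemmed cut-leaf: (174 − 166.75)² / 166.75 = 0.3152
  green-stemmed potato-leaf: (181 − 166.75)² / 166.75 = 1.2178
χ² = 2.2223 + 9.9584 + 0.3152 + 1.2178 = 13.7137 ≈ 13.714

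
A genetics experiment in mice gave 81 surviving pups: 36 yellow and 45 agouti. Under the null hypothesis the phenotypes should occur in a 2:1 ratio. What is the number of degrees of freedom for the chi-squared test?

1

A goodness-of-fit test with 2 phenotype classes has df = 2 − 1 = 1.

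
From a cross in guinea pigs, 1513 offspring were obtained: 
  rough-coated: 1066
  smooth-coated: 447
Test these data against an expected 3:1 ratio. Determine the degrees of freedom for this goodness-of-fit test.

A goodness-of-fit test with 2 phenotype classes has df = 2 − 1 = 1.

1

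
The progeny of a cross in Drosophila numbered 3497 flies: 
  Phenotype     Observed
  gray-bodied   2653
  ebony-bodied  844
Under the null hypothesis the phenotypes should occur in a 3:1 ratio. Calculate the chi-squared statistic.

The 3:1 ratio has 4 parts, so with N = 3497 the expected counts are:
  gray-bodied: 3497 × 3/4 = 2622.75
  ebony-bodied: 3497 × 1/4 = 874.25
χ² = Σ (O − E)² / E
  gray-bodied: (2653 − 2622.75)² / 2622.75 = 0.3489
  ebony-bodied: (844 − 874.25)² / 874.25 = 1.0467
χ² = 0.3489 + 1.0467 = 1.3956 ≈ 1.396

1.396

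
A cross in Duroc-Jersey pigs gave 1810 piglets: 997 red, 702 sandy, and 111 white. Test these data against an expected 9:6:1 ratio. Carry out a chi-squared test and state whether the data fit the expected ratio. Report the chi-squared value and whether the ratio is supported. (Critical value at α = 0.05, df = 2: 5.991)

Expected counts for N = 1810 under a 9:6:1 ratio (total parts = 16):
  red: 1810 × 9/16 = 1018.125
  sandy: 1810 × 6/16 = 678.75
  white: 1810 × 1/16 = 113.125
χ² = Σ (O − E)² / E
  red: (997 − 1018.125)² / 1018.125 = 0.4383
  sandy: (702 − 678.75)² / 678.75 = 0.7964
  white: (111 − 113.125)² / 113.125 = 0.0399
χ² = 0.4383 + 0.7964 + 0.0399 = 1.2746 ≈ 1.275
Degrees of freedom = 3 − 1 = 2; critical value at α = 0.05 is 5.991.
Since 1.275 < 5.991, we fail to reject the null hypothesis — the data are consistent with the 9:6:1 ratio.

1.275; consistent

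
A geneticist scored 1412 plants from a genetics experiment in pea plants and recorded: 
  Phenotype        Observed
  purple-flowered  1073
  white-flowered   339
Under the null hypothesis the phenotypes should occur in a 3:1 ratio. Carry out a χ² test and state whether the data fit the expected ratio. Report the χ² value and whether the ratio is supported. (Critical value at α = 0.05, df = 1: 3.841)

0.740; consistent

Total ratio parts = 4. Expected numbers out of 1412:
  purple-flowered: 1412 × 3/4 = 1059
  white-flowered: 1412 × 1/4 = 353
χ² = Σ (O − E)² / E
  purple-flowered: (1073 − 1059)² / 1059 = 0.1851
  white-flowered: (339 − 353)² / 353 = 0.5552
χ² = 0.1851 + 0.5552 = 0.7403 ≈ 0.740
Degrees of freedom = 2 − 1 = 1; critical value at α = 0.05 is 3.841.
Since 0.740 < 3.841, we fail to reject the null hypothesis — the data are consistent with the 3:1 ratio.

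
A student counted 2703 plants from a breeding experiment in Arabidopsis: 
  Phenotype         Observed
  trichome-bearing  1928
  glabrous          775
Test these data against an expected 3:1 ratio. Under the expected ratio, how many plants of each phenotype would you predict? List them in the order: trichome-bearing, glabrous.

2027.25, 675.75

Expected counts for N = 2703 under a 3:1 ratio (total parts = 4):
  trichome-bearing: 2703 × 3/4 = 2027.25
  glabrous: 2703 × 1/4 = 675.75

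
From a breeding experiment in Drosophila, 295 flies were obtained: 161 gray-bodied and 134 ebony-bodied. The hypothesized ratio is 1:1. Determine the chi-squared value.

Total ratio parts = 2. Expected numbers out of 295:
  gray-bodied: 295 × 1/2 = 147.5
  ebony-bodied: 295 × 1/2 = 147.5
χ² = Σ (O − E)² / E
  gray-bodied: (161 − 147.5)² / 147.5 = 1.2356
  ebony-bodied: (134 − 147.5)² / 147.5 = 1.2356
χ² = 1.2356 + 1.2356 = 2.4712 ≈ 2.471

2.471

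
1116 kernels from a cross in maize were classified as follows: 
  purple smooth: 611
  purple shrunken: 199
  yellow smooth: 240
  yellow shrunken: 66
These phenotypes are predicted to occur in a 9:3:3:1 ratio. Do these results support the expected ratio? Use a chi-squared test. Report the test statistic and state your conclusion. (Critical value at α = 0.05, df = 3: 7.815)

5.669; consistent

Under the 9:3:3:1 hypothesis (Σ ratio = 16, N = 1116):
  purple smooth: 1116 × 9/16 = 627.75
  purple shrunken: 1116 × 3/16 = 209.25
  yellow smooth: 1116 × 3/16 = 209.25
  yellow shrunken: 1116 × 1/16 = 69.75
χ² = Σ (O − E)² / E
  purple smooth: (611 − 627.75)² / 627.75 = 0.4469
  purple shrunken: (199 − 209.25)² / 209.25 = 0.5021
  yellow smooth: (240 − 209.25)² / 209.25 = 4.5188
  yellow shrunken: (66 − 69.75)² / 69.75 = 0.2016
χ² = 0.4469 + 0.5021 + 4.5188 + 0.2016 = 5.6694 ≈ 5.669
Degrees of freedom = 4 − 1 = 3; critical value at α = 0.05 is 7.815.
Since 5.669 < 7.815, we fail to reject the null hypothesis — the data are consistent with the 9:3:3:1 ratio.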